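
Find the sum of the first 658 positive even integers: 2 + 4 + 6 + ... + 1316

Sum of first n even numbers = n(n+1)
= 658×659
= 433622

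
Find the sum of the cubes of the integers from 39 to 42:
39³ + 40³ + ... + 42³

Use ∑_{k=1}^{n} k³ = [n(n+1)/2]², then subtract the first 38 terms.
∑_{k=1}^{42} k³ = [42×43/2]² = 903² = 815409
∑_{k=1}^{38} k³ = [38×39/2]² = 741² = 549081
∑_{k=39}^{42} k³ = 815409 - 549081 = 266328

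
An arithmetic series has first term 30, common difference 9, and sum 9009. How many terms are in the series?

Using S = n/2 × [2a + (n-1)d]
9009 = n/2 × [2(30) + (n-1)(9)]
9009 = n/2 × [60 + 9n - 9]
18018 = n × [51 + 9n]
9n² + (51)n - 18018 = 0
Discriminant: Δ = (51)² - 4(9)(-18018) = 2601 + 648648 = 651249
√Δ = 807
n = [-(51) + √Δ] / (2·9) = (-51 + 807) / 18 = 756 / 18 = 42
(The negative root is discarded since n must be a positive integer.)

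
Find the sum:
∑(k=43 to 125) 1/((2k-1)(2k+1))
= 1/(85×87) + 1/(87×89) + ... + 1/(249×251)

Partial fractions: 1/((2k-1)(2k+1)) = (1/2)[1/(2k-1) - 1/(2k+1)]
The series telescopes:
= (1/2)[1/85 - 1/251]
= 83/21335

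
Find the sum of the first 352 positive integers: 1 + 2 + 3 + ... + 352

Formula: ∑k = n(n+1)/2
= 352×353/2
= 124256/2
= 62128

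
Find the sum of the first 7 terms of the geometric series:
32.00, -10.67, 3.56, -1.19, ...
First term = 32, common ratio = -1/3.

Sₙ = a(1 - rⁿ) / (1 - r)
S_7 = 32(1 - (-1/3)^7) / (1 - (-1/3))
S_7 = 32(1 - (-1/2187)) / (4/3)
S_7 = 17504/729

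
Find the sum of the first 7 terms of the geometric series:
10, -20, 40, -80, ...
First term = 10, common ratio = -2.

Sₙ = a(1 - rⁿ) / (1 - r)
S_7 = 10(1 - (-2)^7) / (1 - (-2))
S_7 = 10(1 - (-128)) / (3)
S_7 = 430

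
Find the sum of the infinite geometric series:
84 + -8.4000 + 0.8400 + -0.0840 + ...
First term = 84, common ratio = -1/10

For |r| < 1, S = a / (1 - r)
S = 84 / (1 - (-1/10))
S = 84 / (11/10)
S = 840/11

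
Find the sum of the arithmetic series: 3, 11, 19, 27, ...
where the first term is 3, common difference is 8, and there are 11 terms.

Sₙ = n/2 × (first + last)
Last term = a + (n-1)d = 3 + (11-1)×8 = 83
S_11 = 11/2 × (3 + 83)
S_11 = 11/2 × 86 = 473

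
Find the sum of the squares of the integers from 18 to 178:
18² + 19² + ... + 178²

Use ∑_{k=1}^{n} k² = n(n+1)(2n+1)/6, then subtract the first 17 terms.
∑_{k=1}^{178} k² = 178×179×357/6 = 1895789
∑_{k=1}^{17} k² = 17×18×35/6 = 1785
∑_{k=18}^{178} k² = 1895789 - 1785 = 1894004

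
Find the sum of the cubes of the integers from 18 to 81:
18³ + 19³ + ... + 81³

Use ∑_{k=1}^{n} k³ = [n(n+1)/2]², then subtract the first 17 terms.
∑_{k=1}^{81} k³ = [81×82/2]² = 3321² = 11029041
∑_{k=1}^{17} k³ = [17×18/2]² = 153² = 23409
∑_{k=18}^{81} k³ = 11029041 - 23409 = 11005632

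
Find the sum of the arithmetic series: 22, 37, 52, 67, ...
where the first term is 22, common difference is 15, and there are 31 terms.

Sₙ = n/2 × (first + last)
Last term = a + (n-1)d = 22 + (31-1)×15 = 472
S_31 = 31/2 × (22 + 472)
S_31 = 31/2 × 494 = 7657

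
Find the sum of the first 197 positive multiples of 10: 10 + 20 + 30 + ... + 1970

Factor out 10: = 10(1 + 2 + ... + 197) = 10 × n(n+1)/2
= 10 × 197×198/2
= 10 × 19503
= 195030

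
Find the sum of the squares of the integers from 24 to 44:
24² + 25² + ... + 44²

Use ∑_{k=1}^{n} k² = n(n+1)(2n+1)/6, then subtract the first 23 terms.
∑_{k=1}^{44} k² = 44×45×89/6 = 29370
∑_{k=1}^{23} k² = 23×24×47/6 = 4324
∑_{k=24}^{44} k² = 29370 - 4324 = 25046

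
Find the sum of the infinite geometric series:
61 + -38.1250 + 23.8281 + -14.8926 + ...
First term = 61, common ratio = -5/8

For |r| < 1, S = a / (1 - r)
S = 61 / (1 - (-5/8))
S = 61 / (13/8)
S = 488/13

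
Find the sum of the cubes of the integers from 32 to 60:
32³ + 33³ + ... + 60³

Use ∑_{k=1}^{n} k³ = [n(n+1)/2]², then subtract the first 31 terms.
∑_{k=1}^{60} k³ = [60×61/2]² = 1830² = 3348900
∑_{k=1}^{31} k³ = [31×32/2]² = 496² = 246016
∑_{k=32}^{60} k³ = 3348900 - 246016 = 3102884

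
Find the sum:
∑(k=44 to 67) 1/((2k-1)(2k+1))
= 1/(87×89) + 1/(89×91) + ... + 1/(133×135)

Partial fractions: 1/((2k-1)(2k+1)) = (1/2)[1/(2k-1) - 1/(2k+1)]
The series telescopes:
= (1/2)[1/87 - 1/135]
= 8/3915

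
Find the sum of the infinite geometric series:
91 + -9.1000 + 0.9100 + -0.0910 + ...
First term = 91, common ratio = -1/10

For |r| < 1, S = a / (1 - r)
S = 91 / (1 - (-1/10))
S = 91 / (11/10)
S = 910/11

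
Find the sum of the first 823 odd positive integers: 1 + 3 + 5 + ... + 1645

Sum of first n odd numbers = n²
= 823²
= 677329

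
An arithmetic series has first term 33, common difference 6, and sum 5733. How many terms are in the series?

Using S = n/2 × [2a + (n-1)d]
5733 = n/2 × [2(33) + (n-1)(6)]
5733 = n/2 × [66 + 6n - 6]
11466 = n × [60 + 6n]
6n² + (60)n - 11466 = 0
Discriminant: Δ = (60)² - 4(6)(-11466) = 3600 + 275184 = 278784
√Δ = 528
n = [-(60) + √Δ] / (2·6) = (-60 + 528) / 12 = 468 / 12 = 39
(The negative root is discarded since n must be a positive integer.)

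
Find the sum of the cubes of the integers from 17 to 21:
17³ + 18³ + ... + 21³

Use ∑_{k=1}^{n} k³ = [n(n+1)/2]², then subtract the first 16 terms.
∑_{k=1}^{21} k³ = [21×22/2]² = 231² = 53361
∑_{k=1}^{16} k³ = [16×17/2]² = 136² = 18496
∑_{k=17}^{21} k³ = 53361 - 18496 = 34865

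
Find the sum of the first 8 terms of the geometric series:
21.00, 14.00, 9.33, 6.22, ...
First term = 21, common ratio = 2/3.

Sₙ = a(1 - rⁿ) / (1 - r)
S_8 = 21(1 - (2/3)^8) / (1 - (2/3))
S_8 = 21(1 - (256/6561)) / (1/3)
S_8 = 44135/729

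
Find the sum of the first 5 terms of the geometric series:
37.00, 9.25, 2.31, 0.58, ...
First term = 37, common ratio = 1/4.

Sₙ = a(1 - rⁿ) / (1 - r)
S_5 = 37(1 - (1/4)^5) / (1 - (1/4))
S_5 = 37(1 - (1/1024)) / (3/4)
S_5 = 12617/256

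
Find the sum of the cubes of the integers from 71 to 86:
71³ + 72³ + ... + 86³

Use ∑_{k=1}^{n} k³ = [n(n+1)/2]², then subtract the first 70 terms.
∑_{k=1}^{86} k³ = [86×87/2]² = 3741² = 13995081
∑_{k=1}^{70} k³ = [70×71/2]² = 2485² = 6175225
∑_{k=71}^{86} k³ = 13995081 - 6175225 = 7819856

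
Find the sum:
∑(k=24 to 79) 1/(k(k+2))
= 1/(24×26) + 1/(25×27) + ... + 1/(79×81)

Partial fractions: 1/(k(k+2)) = (1/2)[1/k - 1/(k+2)]
Telescoping leaves the first two and last two terms:
= (1/2)[1/24 + 1/25 - 1/80 - 1/81]
= 1841/64800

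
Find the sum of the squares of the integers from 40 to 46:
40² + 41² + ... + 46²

Use ∑_{k=1}^{n} k² = n(n+1)(2n+1)/6, then subtract the first 39 terms.
∑_{k=1}^{46} k² = 46×47×93/6 = 33511
∑_{k=1}^{39} k² = 39×40×79/6 = 20540
∑_{k=40}^{46} k² = 33511 - 20540 = 12971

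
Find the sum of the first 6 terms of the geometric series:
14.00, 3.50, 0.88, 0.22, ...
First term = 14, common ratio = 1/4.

Sₙ = a(1 - rⁿ) / (1 - r)
S_6 = 14(1 - (1/4)^6) / (1 - (1/4))
S_6 = 14(1 - (1/4096)) / (3/4)
S_6 = 9555/512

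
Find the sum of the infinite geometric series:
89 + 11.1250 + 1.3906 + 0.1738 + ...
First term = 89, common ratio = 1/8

For |r| < 1, S = a / (1 - r)
S = 89 / (1 - (1/8))
S = 89 / (7/8)
S = 712/7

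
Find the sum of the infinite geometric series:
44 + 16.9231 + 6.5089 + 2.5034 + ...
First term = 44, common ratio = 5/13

For |r| < 1, S = a / (1 - r)
S = 44 / (1 - (5/13))
S = 44 / (8/13)
S = 143/2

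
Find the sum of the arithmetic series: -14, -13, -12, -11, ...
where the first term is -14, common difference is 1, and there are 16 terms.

Sₙ = n/2 × (first + last)
Last term = a + (n-1)d = -14 + (16-1)×1 = 1
S_16 = 16/2 × (-14 + 1)
S_16 = 16/2 × (-13) = -104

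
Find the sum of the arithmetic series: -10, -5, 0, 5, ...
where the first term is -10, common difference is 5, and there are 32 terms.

Sₙ = n/2 × (first + last)
Last term = a + (n-1)d = -10 + (32-1)×5 = 145
S_32 = 32/2 × (-10 + 145)
S_32 = 32/2 × 135 = 2160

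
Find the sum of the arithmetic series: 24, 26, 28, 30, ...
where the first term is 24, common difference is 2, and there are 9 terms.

Sₙ = n/2 × (first + last)
Last term = a + (n-1)d = 24 + (9-1)×2 = 40
S_9 = 9/2 × (24 + 40)
S_9 = 9/2 × 64 = 288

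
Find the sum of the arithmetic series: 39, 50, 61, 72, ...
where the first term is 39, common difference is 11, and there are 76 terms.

Sₙ = n/2 × (first + last)
Last term = a + (n-1)d = 39 + (76-1)×11 = 864
S_76 = 76/2 × (39 + 864)
S_76 = 76/2 × 903 = 34314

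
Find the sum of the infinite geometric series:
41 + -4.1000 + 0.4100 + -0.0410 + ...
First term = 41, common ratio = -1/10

For |r| < 1, S = a / (1 - r)
S = 41 / (1 - (-1/10))
S = 41 / (11/10)
S = 410/11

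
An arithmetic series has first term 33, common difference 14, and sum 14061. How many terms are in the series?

Using S = n/2 × [2a + (n-1)d]
14061 = n/2 × [2(33) + (n-1)(14)]
14061 = n/2 × [66 + 14n - 14]
28122 = n × [52 + 14n]
14n² + (52)n - 28122 = 0
Discriminant: Δ = (52)² - 4(14)(-28122) = 2704 + 1574832 = 1577536
√Δ = 1256
n = [-(52) + √Δ] / (2·14) = (-52 + 1256) / 28 = 1204 / 28 = 43
(The negative root is discarded since n must be a positive integer.)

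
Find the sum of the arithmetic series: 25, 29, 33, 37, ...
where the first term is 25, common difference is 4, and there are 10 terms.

Sₙ = n/2 × (first + last)
Last term = a + (n-1)d = 25 + (10-1)×4 = 61
S_10 = 10/2 × (25 + 61)
S_10 = 10/2 × 86 = 430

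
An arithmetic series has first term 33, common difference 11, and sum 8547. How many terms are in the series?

Using S = n/2 × [2a + (n-1)d]
8547 = n/2 × [2(33) + (n-1)(11)]
8547 = n/2 × [66 + 11n - 11]
17094 = n × [55 + 11n]
11n² + (55)n - 17094 = 0
Discriminant: Δ = (55)² - 4(11)(-17094) = 3025 + 752136 = 755161
√Δ = 869
n = [-(55) + √Δ] / (2·11) = (-55 + 869) / 22 = 814 / 22 = 37
(The negative root is discarded since n must be a positive integer.)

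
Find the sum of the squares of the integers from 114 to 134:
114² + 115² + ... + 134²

Use ∑_{k=1}^{n} k² = n(n+1)(2n+1)/6, then subtract the first 113 terms.
∑_{k=1}^{134} k² = 134×135×269/6 = 811035
∑_{k=1}^{113} k² = 113×114×227/6 = 487369
∑_{k=114}^{134} k² = 811035 - 487369 = 323666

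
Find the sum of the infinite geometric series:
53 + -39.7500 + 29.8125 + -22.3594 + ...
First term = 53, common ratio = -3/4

For |r| < 1, S = a / (1 - r)
S = 53 / (1 - (-3/4))
S = 53 / (7/4)
S = 212/7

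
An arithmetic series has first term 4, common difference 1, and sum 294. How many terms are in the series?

Using S = n/2 × [2a + (n-1)d]
294 = n/2 × [2(4) + (n-1)(1)]
294 = n/2 × [8 + 1n - 1]
588 = n × [7 + 1n]
1n² + (7)n - 588 = 0
Discriminant: Δ = (7)² - 4(1)(-588) = 49 + 2352 = 2401
√Δ = 49
n = [-(7) + √Δ] / (2·1) = (-7 + 49) / 2 = 42 / 2 = 21
(The negative root is discarded since n must be a positive integer.)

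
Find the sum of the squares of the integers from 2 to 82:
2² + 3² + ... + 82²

Use ∑_{k=1}^{n} k² = n(n+1)(2n+1)/6, then subtract the first 1 terms.
∑_{k=1}^{82} k² = 82×83×165/6 = 187165
∑_{k=1}^{1} k² = 1×2×3/6 = 1
∑_{k=2}^{82} k² = 187165 - 1 = 187164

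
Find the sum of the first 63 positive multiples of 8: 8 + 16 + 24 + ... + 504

Factor out 8: = 8(1 + 2 + ... + 63) = 8 × n(n+1)/2
= 8 × 63×64/2
= 8 × 2016
= 16128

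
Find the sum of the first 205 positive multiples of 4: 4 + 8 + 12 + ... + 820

Factor out 4: = 4(1 + 2 + ... + 205) = 4 × n(n+1)/2
= 4 × 205×206/2
= 4 × 21115
= 84460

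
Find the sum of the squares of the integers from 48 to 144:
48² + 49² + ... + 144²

Use ∑_{k=1}^{n} k² = n(n+1)(2n+1)/6, then subtract the first 47 terms.
∑_{k=1}^{144} k² = 144×145×289/6 = 1005720
∑_{k=1}^{47} k² = 47×48×95/6 = 35720
∑_{k=48}^{144} k² = 1005720 - 35720 = 970000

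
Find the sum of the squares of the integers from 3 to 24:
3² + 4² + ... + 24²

Use ∑_{k=1}^{n} k² = n(n+1)(2n+1)/6, then subtract the first 2 terms.
∑_{k=1}^{24} k² = 24×25×49/6 = 4900
∑_{k=1}^{2} k² = 2×3×5/6 = 5
∑_{k=3}^{24} k² = 4900 - 5 = 4895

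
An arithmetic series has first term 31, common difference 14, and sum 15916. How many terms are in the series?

Using S = n/2 × [2a + (n-1)d]
15916 = n/2 × [2(31) + (n-1)(14)]
15916 = n/2 × [62 + 14n - 14]
31832 = n × [48 + 14n]
14n² + (48)n - 31832 = 0
Discriminant: Δ = (48)² - 4(14)(-31832) = 2304 + 1782592 = 1784896
√Δ = 1336
n = [-(48) + √Δ] / (2·14) = (-48 + 1336) / 28 = 1288 / 28 = 46
(The negative root is discarded since n must be a positive integer.)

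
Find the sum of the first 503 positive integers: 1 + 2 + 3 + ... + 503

Formula: ∑k = n(n+1)/2
= 503×504/2
= 253512/2
= 126756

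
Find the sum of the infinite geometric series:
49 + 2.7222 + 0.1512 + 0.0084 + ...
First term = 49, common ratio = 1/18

For |r| < 1, S = a / (1 - r)
S = 49 / (1 - (1/18))
S = 49 / (17/18)
S = 882/17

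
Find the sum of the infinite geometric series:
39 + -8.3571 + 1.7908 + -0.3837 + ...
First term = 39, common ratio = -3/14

For |r| < 1, S = a / (1 - r)
S = 39 / (1 - (-3/14))
S = 39 / (17/14)
S = 546/17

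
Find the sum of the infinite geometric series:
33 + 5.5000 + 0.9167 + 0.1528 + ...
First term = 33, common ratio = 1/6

For |r| < 1, S = a / (1 - r)
S = 33 / (1 - (1/6))
S = 33 / (5/6)
S = 198/5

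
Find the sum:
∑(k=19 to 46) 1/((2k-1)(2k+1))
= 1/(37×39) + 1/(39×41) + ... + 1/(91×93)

Partial fractions: 1/((2k-1)(2k+1)) = (1/2)[1/(2k-1) - 1/(2k+1)]
The series telescopes:
= (1/2)[1/37 - 1/93]
= 28/3441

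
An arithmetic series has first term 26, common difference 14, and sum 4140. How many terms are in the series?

Using S = n/2 × [2a + (n-1)d]
4140 = n/2 × [2(26) + (n-1)(14)]
4140 = n/2 × [52 + 14n - 14]
8280 = n × [38 + 14n]
14n² + (38)n - 8280 = 0
Discriminant: Δ = (38)² - 4(14)(-8280) = 1444 + 463680 = 465124
√Δ = 682
n = [-(38) + √Δ] / (2·14) = (-38 + 682) / 28 = 644 / 28 = 23
(The negative root is discarded since n must be a positive integer.)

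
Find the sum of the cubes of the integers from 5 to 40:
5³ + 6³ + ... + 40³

Use ∑_{k=1}^{n} k³ = [n(n+1)/2]², then subtract the first 4 terms.
∑_{k=1}^{40} k³ = [40×41/2]² = 820² = 672400
∑_{k=1}^{4} k³ = [4×5/2]² = 10² = 100
∑_{k=5}^{40} k³ = 672400 - 100 = 672300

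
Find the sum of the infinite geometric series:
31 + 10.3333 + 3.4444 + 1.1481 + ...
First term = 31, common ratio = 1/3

For |r| < 1, S = a / (1 - r)
S = 31 / (1 - (1/3))
S = 31 / (2/3)
S = 93/2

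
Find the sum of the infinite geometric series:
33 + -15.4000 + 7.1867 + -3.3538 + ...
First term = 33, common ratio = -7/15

For |r| < 1, S = a / (1 - r)
S = 33 / (1 - (-7/15))
S = 33 / (22/15)
S = 45/2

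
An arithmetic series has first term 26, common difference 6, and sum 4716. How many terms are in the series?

Using S = n/2 × [2a + (n-1)d]
4716 = n/2 × [2(26) + (n-1)(6)]
4716 = n/2 × [52 + 6n - 6]
9432 = n × [46 + 6n]
6n² + (46)n - 9432 = 0
Discriminant: Δ = (46)² - 4(6)(-9432) = 2116 + 226368 = 228484
√Δ = 478
n = [-(46) + √Δ] / (2·6) = (-46 + 478) / 12 = 432 / 12 = 36
(The negative root is discarded since n must be a positive integer.)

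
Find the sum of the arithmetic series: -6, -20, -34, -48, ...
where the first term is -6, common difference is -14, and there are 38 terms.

Sₙ = n/2 × (first + last)
Last term = a + (n-1)d = -6 + (38-1)×(-14) = -524
S_38 = 38/2 × (-6 + (-524))
S_38 = 38/2 × (-530) = -10070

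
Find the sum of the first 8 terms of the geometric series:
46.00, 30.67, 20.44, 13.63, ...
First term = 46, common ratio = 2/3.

Sₙ = a(1 - rⁿ) / (1 - r)
S_8 = 46(1 - (2/3)^8) / (1 - (2/3))
S_8 = 46(1 - (256/6561)) / (1/3)
S_8 = 290030/2187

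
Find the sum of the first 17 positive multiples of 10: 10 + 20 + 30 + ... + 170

Factor out 10: = 10(1 + 2 + ... + 17) = 10 × n(n+1)/2
= 10 × 17×18/2
= 10 × 153
= 1530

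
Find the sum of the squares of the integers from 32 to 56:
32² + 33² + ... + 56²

Use ∑_{k=1}^{n} k² = n(n+1)(2n+1)/6, then subtract the first 31 terms.
∑_{k=1}^{56} k² = 56×57×113/6 = 60116
∑_{k=1}^{31} k² = 31×32×63/6 = 10416
∑_{k=32}^{56} k² = 60116 - 10416 = 49700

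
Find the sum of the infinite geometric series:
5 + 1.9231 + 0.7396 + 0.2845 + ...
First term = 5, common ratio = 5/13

For |r| < 1, S = a / (1 - r)
S = 5 / (1 - (5/13))
S = 5 / (8/13)
S = 65/8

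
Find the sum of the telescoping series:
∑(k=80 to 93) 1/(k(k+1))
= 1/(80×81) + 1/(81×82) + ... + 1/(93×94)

Partial fractions: 1/(k(k+1)) = 1/k - 1/(k+1)
The series telescopes:
= (1/80 - 1/81) + (1/81 - 1/82) + ... + (1/93 - 1/94)
= 1/80 - 1/94
= 7/3760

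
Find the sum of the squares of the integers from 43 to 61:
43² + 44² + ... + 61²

Use ∑_{k=1}^{n} k² = n(n+1)(2n+1)/6, then subtract the first 42 terms.
∑_{k=1}^{61} k² = 61×62×123/6 = 77531
∑_{k=1}^{42} k² = 42×43×85/6 = 25585
∑_{k=43}^{61} k² = 77531 - 25585 = 51946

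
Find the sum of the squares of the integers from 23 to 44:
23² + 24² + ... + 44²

Use ∑_{k=1}^{n} k² = n(n+1)(2n+1)/6, then subtract the first 22 terms.
∑_{k=1}^{44} k² = 44×45×89/6 = 29370
∑_{k=1}^{22} k² = 22×23×45/6 = 3795
∑_{k=23}^{44} k² = 29370 - 3795 = 25575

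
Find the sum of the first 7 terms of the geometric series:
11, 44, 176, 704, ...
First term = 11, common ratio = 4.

Sₙ = a(1 - rⁿ) / (1 - r)
S_7 = 11(1 - 4^7) / (1 - 4)
S_7 = 11(1 - 16384) / (-3)
S_7 = 60071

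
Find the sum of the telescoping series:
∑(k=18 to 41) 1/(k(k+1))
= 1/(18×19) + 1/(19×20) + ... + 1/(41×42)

Partial fractions: 1/(k(k+1)) = 1/k - 1/(k+1)
The series telescopes:
= (1/18 - 1/19) + (1/19 - 1/20) + ... + (1/41 - 1/42)
= 1/18 - 1/42
= 2/63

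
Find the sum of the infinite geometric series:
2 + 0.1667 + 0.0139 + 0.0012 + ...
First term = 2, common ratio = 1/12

For |r| < 1, S = a / (1 - r)
S = 2 / (1 - (1/12))
S = 2 / (11/12)
S = 24/11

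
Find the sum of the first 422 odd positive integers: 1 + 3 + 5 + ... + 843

Sum of first n odd numbers = n²
= 422²
= 178084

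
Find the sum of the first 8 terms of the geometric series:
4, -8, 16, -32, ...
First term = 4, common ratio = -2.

Sₙ = a(1 - rⁿ) / (1 - r)
S_8 = 4(1 - (-2)^8) / (1 - (-2))
S_8 = 4(1 - 256) / (3)
S_8 = -340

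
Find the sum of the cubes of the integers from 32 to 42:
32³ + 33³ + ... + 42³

Use ∑_{k=1}^{n} k³ = [n(n+1)/2]², then subtract the first 31 terms.
∑_{k=1}^{42} k³ = [42×43/2]² = 903² = 815409
∑_{k=1}^{31} k³ = [31×32/2]² = 496² = 246016
∑_{k=32}^{42} k³ = 815409 - 246016 = 569393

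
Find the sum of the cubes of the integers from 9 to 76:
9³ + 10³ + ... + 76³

Use ∑_{k=1}^{n} k³ = [n(n+1)/2]², then subtract the first 8 terms.
∑_{k=1}^{76} k³ = [76×77/2]² = 2926² = 8561476
∑_{k=1}^{8} k³ = [8×9/2]² = 36² = 1296
∑_{k=9}^{76} k³ = 8561476 - 1296 = 8560180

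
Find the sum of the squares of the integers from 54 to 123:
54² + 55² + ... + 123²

Use ∑_{k=1}^{n} k² = n(n+1)(2n+1)/6, then subtract the first 53 terms.
∑_{k=1}^{123} k² = 123×124×247/6 = 627874
∑_{k=1}^{53} k² = 53×54×107/6 = 51039
∑_{k=54}^{123} k² = 627874 - 51039 = 576835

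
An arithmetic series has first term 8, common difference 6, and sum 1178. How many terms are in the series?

Using S = n/2 × [2a + (n-1)d]
1178 = n/2 × [2(8) + (n-1)(6)]
1178 = n/2 × [16 + 6n - 6]
2356 = n × [10 + 6n]
6n² + (10)n - 2356 = 0
Discriminant: Δ = (10)² - 4(6)(-2356) = 100 + 56544 = 56644
√Δ = 238
n = [-(10) + √Δ] / (2·6) = (-10 + 238) / 12 = 228 / 12 = 19
(The negative root is discarded since n must be a positive integer.)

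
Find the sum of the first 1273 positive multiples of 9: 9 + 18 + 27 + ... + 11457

Factor out 9: = 9(1 + 2 + ... + 1273) = 9 × n(n+1)/2
= 9 × 1273×1274/2
= 9 × 810901
= 7298109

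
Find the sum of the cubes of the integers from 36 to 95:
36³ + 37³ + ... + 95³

Use ∑_{k=1}^{n} k³ = [n(n+1)/2]², then subtract the first 35 terms.
∑_{k=1}^{95} k³ = [95×96/2]² = 4560² = 20793600
∑_{k=1}^{35} k³ = [35×36/2]² = 630² = 396900
∑_{k=36}^{95} k³ = 20793600 - 396900 = 20396700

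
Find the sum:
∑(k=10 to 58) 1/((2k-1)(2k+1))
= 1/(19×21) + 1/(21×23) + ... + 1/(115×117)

Partial fractions: 1/((2k-1)(2k+1)) = (1/2)[1/(2k-1) - 1/(2k+1)]
The series telescopes:
= (1/2)[1/19 - 1/117]
= 49/2223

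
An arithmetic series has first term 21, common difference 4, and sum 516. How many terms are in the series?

Using S = n/2 × [2a + (n-1)d]
516 = n/2 × [2(21) + (n-1)(4)]
516 = n/2 × [42 + 4n - 4]
1032 = n × [38 + 4n]
4n² + (38)n - 1032 = 0
Discriminant: Δ = (38)² - 4(4)(-1032) = 1444 + 16512 = 17956
√Δ = 134
n = [-(38) + √Δ] / (2·4) = (-38 + 134) / 8 = 96 / 8 = 12
(The negative root is discarded since n must be a positive integer.)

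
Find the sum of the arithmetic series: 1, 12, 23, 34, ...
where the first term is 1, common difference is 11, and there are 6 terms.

Sₙ = n/2 × (first + last)
Last term = a + (n-1)d = 1 + (6-1)×11 = 56
S_6 = 6/2 × (1 + 56)
S_6 = 6/2 × 57 = 171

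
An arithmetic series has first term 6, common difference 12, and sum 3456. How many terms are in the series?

Using S = n/2 × [2a + (n-1)d]
3456 = n/2 × [2(6) + (n-1)(12)]
3456 = n/2 × [12 + 12n - 12]
6912 = n × [0 + 12n]
12n² + (0)n - 6912 = 0
Discriminant: Δ = (0)² - 4(12)(-6912) = 0 + 331776 = 331776
√Δ = 576
n = [-(0) + √Δ] / (2·12) = (0 + 576) / 24 = 576 / 24 = 24
(The negative root is discarded since n must be a positive integer.)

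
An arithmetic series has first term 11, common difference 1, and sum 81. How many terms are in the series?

Using S = n/2 × [2a + (n-1)d]
81 = n/2 × [2(11) + (n-1)(1)]
81 = n/2 × [22 + 1n - 1]
162 = n × [21 + 1n]
1n² + (21)n - 162 = 0
Discriminant: Δ = (21)² - 4(1)(-162) = 441 + 648 = 1089
√Δ = 33
n = [-(21) + √Δ] / (2·1) = (-21 + 33) / 2 = 12 / 2 = 6
(The negative root is discarded since n must be a positive integer.)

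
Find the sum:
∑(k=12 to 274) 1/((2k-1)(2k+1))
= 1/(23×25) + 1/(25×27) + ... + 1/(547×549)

Partial fractions: 1/((2k-1)(2k+1)) = (1/2)[1/(2k-1) - 1/(2k+1)]
The series telescopes:
= (1/2)[1/23 - 1/549]
= 263/12627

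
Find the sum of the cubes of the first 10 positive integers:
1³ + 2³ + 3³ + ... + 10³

Formula: ∑k³ = [n(n+1)/2]²
= [10×11/2]²
= 55²
= 3025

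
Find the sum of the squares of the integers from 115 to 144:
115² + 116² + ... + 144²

Use ∑_{k=1}^{n} k² = n(n+1)(2n+1)/6, then subtract the first 114 terms.
∑_{k=1}^{144} k² = 144×145×289/6 = 1005720
∑_{k=1}^{114} k² = 114×115×229/6 = 500365
∑_{k=115}^{144} k² = 1005720 - 500365 = 505355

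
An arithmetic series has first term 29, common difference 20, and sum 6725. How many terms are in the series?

Using S = n/2 × [2a + (n-1)d]
6725 = n/2 × [2(29) + (n-1)(20)]
6725 = n/2 × [58 + 20n - 20]
13450 = n × [38 + 20n]
20n² + (38)n - 13450 = 0
Discriminant: Δ = (38)² - 4(20)(-13450) = 1444 + 1076000 = 1077444
√Δ = 1038
n = [-(38) + √Δ] / (2·20) = (-38 + 1038) / 40 = 1000 / 40 = 25
(The negative root is discarded since n must be a positive integer.)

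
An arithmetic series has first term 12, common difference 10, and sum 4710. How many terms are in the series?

Using S = n/2 × [2a + (n-1)d]
4710 = n/2 × [2(12) + (n-1)(10)]
4710 = n/2 × [24 + 10n - 10]
9420 = n × [14 + 10n]
10n² + (14)n - 9420 = 0
Discriminant: Δ = (14)² - 4(10)(-9420) = 196 + 376800 = 376996
√Δ = 614
n = [-(14) + √Δ] / (2·10) = (-14 + 614) / 20 = 600 / 20 = 30
(The negative root is discarded since n must be a positive integer.)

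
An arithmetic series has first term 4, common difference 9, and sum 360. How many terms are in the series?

Using S = n/2 × [2a + (n-1)d]
360 = n/2 × [2(4) + (n-1)(9)]
360 = n/2 × [8 + 9n - 9]
720 = n × [-1 + 9n]
9n² + (-1)n - 720 = 0
Discriminant: Δ = (-1)² - 4(9)(-720) = 1 + 25920 = 25921
√Δ = 161
n = [-(-1) + √Δ] / (2·9) = (1 + 161) / 18 = 162 / 18 = 9
(The negative root is discarded since n must be a positive integer.)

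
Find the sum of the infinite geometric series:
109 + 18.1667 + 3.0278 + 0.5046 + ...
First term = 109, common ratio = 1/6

For |r| < 1, S = a / (1 - r)
S = 109 / (1 - (1/6))
S = 109 / (5/6)
S = 654/5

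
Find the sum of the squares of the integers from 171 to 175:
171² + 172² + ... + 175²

Use ∑_{k=1}^{n} k² = n(n+1)(2n+1)/6, then subtract the first 170 terms.
∑_{k=1}^{175} k² = 175×176×351/6 = 1801800
∑_{k=1}^{170} k² = 170×171×341/6 = 1652145
∑_{k=171}^{175} k² = 1801800 - 1652145 = 149655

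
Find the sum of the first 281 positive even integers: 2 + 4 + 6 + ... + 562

Sum of first n even numbers = n(n+1)
= 281×282
= 79242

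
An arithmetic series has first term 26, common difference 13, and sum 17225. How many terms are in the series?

Using S = n/2 × [2a + (n-1)d]
17225 = n/2 × [2(26) + (n-1)(13)]
17225 = n/2 × [52 + 13n - 13]
34450 = n × [39 + 13n]
13n² + (39)n - 34450 = 0
Discriminant: Δ = (39)² - 4(13)(-34450) = 1521 + 1791400 = 1792921
√Δ = 1339
n = [-(39) + √Δ] / (2·13) = (-39 + 1339) / 26 = 1300 / 26 = 50
(The negative root is discarded since n must be a positive integer.)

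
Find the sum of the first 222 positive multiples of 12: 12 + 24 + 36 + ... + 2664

Factor out 12: = 12(1 + 2 + ... + 222) = 12 × n(n+1)/2
= 12 × 222×223/2
= 12 × 24753
= 297036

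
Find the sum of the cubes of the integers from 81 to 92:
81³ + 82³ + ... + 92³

Use ∑_{k=1}^{n} k³ = [n(n+1)/2]², then subtract the first 80 terms.
∑_{k=1}^{92} k³ = [92×93/2]² = 4278² = 18301284
∑_{k=1}^{80} k³ = [80×81/2]² = 3240² = 10497600
∑_{k=81}^{92} k³ = 18301284 - 10497600 = 7803684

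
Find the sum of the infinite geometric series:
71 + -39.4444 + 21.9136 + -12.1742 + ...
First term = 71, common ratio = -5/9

For |r| < 1, S = a / (1 - r)
S = 71 / (1 - (-5/9))
S = 71 / (14/9)
S = 639/14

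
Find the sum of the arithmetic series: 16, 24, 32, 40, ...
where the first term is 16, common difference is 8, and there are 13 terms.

Sₙ = n/2 × (first + last)
Last term = a + (n-1)d = 16 + (13-1)×8 = 112
S_13 = 13/2 × (16 + 112)
S_13 = 13/2 × 128 = 832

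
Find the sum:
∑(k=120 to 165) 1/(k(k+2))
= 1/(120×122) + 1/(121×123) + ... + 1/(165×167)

Partial fractions: 1/(k(k+2)) = (1/2)[1/k - 1/(k+2)]
Telescoping leaves the first two and last two terms:
= (1/2)[1/120 + 1/121 - 1/166 - 1/167]
= 922921/402523440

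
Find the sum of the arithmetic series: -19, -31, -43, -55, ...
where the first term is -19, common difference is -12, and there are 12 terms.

Sₙ = n/2 × (first + last)
Last term = a + (n-1)d = -19 + (12-1)×(-12) = -151
S_12 = 12/2 × (-19 + (-151))
S_12 = 12/2 × (-170) = -1020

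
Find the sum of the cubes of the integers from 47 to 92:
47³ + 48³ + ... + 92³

Use ∑_{k=1}^{n} k³ = [n(n+1)/2]², then subtract the first 46 terms.
∑_{k=1}^{92} k³ = [92×93/2]² = 4278² = 18301284
∑_{k=1}^{46} k³ = [46×47/2]² = 1081² = 1168561
∑_{k=47}^{92} k³ = 18301284 - 1168561 = 17132723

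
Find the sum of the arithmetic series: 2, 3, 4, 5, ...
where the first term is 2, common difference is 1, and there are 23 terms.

Sₙ = n/2 × (first + last)
Last term = a + (n-1)d = 2 + (23-1)×1 = 24
S_23 = 23/2 × (2 + 24)
S_23 = 23/2 × 26 = 299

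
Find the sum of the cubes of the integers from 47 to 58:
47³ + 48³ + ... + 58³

Use ∑_{k=1}^{n} k³ = [n(n+1)/2]², then subtract the first 46 terms.
∑_{k=1}^{58} k³ = [58×59/2]² = 1711² = 2927521
∑_{k=1}^{46} k³ = [46×47/2]² = 1081² = 1168561
∑_{k=47}^{58} k³ = 2927521 - 1168561 = 1758960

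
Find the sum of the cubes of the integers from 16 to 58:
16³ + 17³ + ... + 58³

Use ∑_{k=1}^{n} k³ = [n(n+1)/2]², then subtract the first 15 terms.
∑_{k=1}^{58} k³ = [58×59/2]² = 1711² = 2927521
∑_{k=1}^{15} k³ = [15×16/2]² = 120² = 14400
∑_{k=16}^{58} k³ = 2927521 - 14400 = 2913121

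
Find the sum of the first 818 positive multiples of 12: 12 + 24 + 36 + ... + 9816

Factor out 12: = 12(1 + 2 + ... + 818) = 12 × n(n+1)/2
= 12 × 818×819/2
= 12 × 334971
= 4019652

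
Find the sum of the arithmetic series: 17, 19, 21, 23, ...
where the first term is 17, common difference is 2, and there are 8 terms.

Sₙ = n/2 × (first + last)
Last term = a + (n-1)d = 17 + (8-1)×2 = 31
S_8 = 8/2 × (17 + 31)
S_8 = 8/2 × 48 = 192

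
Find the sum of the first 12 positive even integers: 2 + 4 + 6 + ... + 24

Sum of first n even numbers = n(n+1)
= 12×13
= 156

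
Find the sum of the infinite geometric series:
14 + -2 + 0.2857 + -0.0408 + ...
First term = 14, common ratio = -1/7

For |r| < 1, S = a / (1 - r)
S = 14 / (1 - (-1/7))
S = 14 / (8/7)
S = 49/4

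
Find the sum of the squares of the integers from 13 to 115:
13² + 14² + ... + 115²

Use ∑_{k=1}^{n} k² = n(n+1)(2n+1)/6, then subtract the first 12 terms.
∑_{k=1}^{115} k² = 115×116×231/6 = 513590
∑_{k=1}^{12} k² = 12×13×25/6 = 650
∑_{k=13}^{115} k² = 513590 - 650 = 512940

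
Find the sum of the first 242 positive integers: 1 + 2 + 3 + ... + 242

Formula: ∑k = n(n+1)/2
= 242×243/2
= 58806/2
= 29403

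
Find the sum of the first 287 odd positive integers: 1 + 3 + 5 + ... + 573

Sum of first n odd numbers = n²
= 287²
= 82369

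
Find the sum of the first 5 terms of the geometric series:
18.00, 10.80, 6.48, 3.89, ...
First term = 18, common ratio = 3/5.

Sₙ = a(1 - rⁿ) / (1 - r)
S_5 = 18(1 - (3/5)^5) / (1 - (3/5))
S_5 = 18(1 - (243/3125)) / (2/5)
S_5 = 25938/625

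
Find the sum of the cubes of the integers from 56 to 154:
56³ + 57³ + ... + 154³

Use ∑_{k=1}^{n} k³ = [n(n+1)/2]², then subtract the first 55 terms.
∑_{k=1}^{154} k³ = [154×155/2]² = 11935² = 142444225
∑_{k=1}^{55} k³ = [55×56/2]² = 1540² = 2371600
∑_{k=56}^{154} k³ = 142444225 - 2371600 = 140072625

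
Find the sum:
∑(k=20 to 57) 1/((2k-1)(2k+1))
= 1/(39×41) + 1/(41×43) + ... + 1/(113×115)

Partial fractions: 1/((2k-1)(2k+1)) = (1/2)[1/(2k-1) - 1/(2k+1)]
The series telescopes:
= (1/2)[1/39 - 1/115]
= 38/4485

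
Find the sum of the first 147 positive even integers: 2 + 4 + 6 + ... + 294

Sum of first n even numbers = n(n+1)
= 147×148
= 21756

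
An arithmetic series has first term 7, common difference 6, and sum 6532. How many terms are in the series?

Using S = n/2 × [2a + (n-1)d]
6532 = n/2 × [2(7) + (n-1)(6)]
6532 = n/2 × [14 + 6n - 6]
13064 = n × [8 + 6n]
6n² + (8)n - 13064 = 0
Discriminant: Δ = (8)² - 4(6)(-13064) = 64 + 313536 = 313600
√Δ = 560
n = [-(8) + √Δ] / (2·6) = (-8 + 560) / 12 = 552 / 12 = 46
(The negative root is discarded since n must be a positive integer.)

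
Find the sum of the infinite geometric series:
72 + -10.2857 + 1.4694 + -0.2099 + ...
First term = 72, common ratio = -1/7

For |r| < 1, S = a / (1 - r)
S = 72 / (1 - (-1/7))
S = 72 / (8/7)
S = 63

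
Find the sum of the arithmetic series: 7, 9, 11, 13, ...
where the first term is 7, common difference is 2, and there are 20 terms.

Sₙ = n/2 × (first + last)
Last term = a + (n-1)d = 7 + (20-1)×2 = 45
S_20 = 20/2 × (7 + 45)
S_20 = 20/2 × 52 = 520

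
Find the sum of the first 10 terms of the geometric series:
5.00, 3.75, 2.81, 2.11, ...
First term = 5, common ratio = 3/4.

Sₙ = a(1 - rⁿ) / (1 - r)
S_10 = 5(1 - (3/4)^10) / (1 - (3/4))
S_10 = 5(1 - (59049/1048576)) / (1/4)
S_10 = 4947635/262144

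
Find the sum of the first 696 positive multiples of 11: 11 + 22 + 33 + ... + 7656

Factor out 11: = 11(1 + 2 + ... + 696) = 11 × n(n+1)/2
= 11 × 696×697/2
= 11 × 242556
= 2668116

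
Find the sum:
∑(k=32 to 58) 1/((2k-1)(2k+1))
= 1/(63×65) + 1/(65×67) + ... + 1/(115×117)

Partial fractions: 1/((2k-1)(2k+1)) = (1/2)[1/(2k-1) - 1/(2k+1)]
The series telescopes:
= (1/2)[1/63 - 1/117]
= 1/273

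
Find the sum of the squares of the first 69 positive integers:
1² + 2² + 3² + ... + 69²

Formula: ∑k² = n(n+1)(2n+1)/6
= 69×70×139/6
= 671370/6
= 111895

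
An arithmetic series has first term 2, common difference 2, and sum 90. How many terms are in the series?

Using S = n/2 × [2a + (n-1)d]
90 = n/2 × [2(2) + (n-1)(2)]
90 = n/2 × [4 + 2n - 2]
180 = n × [2 + 2n]
2n² + (2)n - 180 = 0
Discriminant: Δ = (2)² - 4(2)(-180) = 4 + 1440 = 1444
√Δ = 38
n = [-(2) + √Δ] / (2·2) = (-2 + 38) / 4 = 36 / 4 = 9
(The negative root is discarded since n must be a positive integer.)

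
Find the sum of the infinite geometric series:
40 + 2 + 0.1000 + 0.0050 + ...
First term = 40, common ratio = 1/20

For |r| < 1, S = a / (1 - r)
S = 40 / (1 - (1/20))
S = 40 / (19/20)
S = 800/19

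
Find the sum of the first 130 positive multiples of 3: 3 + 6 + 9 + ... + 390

Factor out 3: = 3(1 + 2 + ... + 130) = 3 × n(n+1)/2
= 3 × 130×131/2
= 3 × 8515
= 25545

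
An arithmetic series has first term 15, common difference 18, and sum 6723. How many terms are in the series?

Using S = n/2 × [2a + (n-1)d]
6723 = n/2 × [2(15) + (n-1)(18)]
6723 = n/2 × [30 + 18n - 18]
13446 = n × [12 + 18n]
18n² + (12)n - 13446 = 0
Discriminant: Δ = (12)² - 4(18)(-13446) = 144 + 968112 = 968256
√Δ = 984
n = [-(12) + √Δ] / (2·18) = (-12 + 984) / 36 = 972 / 36 = 27
(The negative root is discarded since n must be a positive integer.)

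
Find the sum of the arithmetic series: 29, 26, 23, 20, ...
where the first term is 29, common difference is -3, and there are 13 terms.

Sₙ = n/2 × (first + last)
Last term = a + (n-1)d = 29 + (13-1)×(-3) = -7
S_13 = 13/2 × (29 + (-7))
S_13 = 13/2 × 22 = 143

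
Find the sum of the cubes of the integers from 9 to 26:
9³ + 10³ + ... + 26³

Use ∑_{k=1}^{n} k³ = [n(n+1)/2]², then subtract the first 8 terms.
∑_{k=1}^{26} k³ = [26×27/2]² = 351² = 123201
∑_{k=1}^{8} k³ = [8×9/2]² = 36² = 1296
∑_{k=9}^{26} k³ = 123201 - 1296 = 121905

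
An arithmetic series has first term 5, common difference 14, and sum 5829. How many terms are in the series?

Using S = n/2 × [2a + (n-1)d]
5829 = n/2 × [2(5) + (n-1)(14)]
5829 = n/2 × [10 + 14n - 14]
11658 = n × [-4 + 14n]
14n² + (-4)n - 11658 = 0
Discriminant: Δ = (-4)² - 4(14)(-11658) = 16 + 652848 = 652864
√Δ = 808
n = [-(-4) + √Δ] / (2·14) = (4 + 808) / 28 = 812 / 28 = 29
(The negative root is discarded since n must be a positive integer.)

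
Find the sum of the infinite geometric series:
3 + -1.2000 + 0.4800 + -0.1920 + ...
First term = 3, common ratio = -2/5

For |r| < 1, S = a / (1 - r)
S = 3 / (1 - (-2/5))
S = 3 / (7/5)
S = 15/7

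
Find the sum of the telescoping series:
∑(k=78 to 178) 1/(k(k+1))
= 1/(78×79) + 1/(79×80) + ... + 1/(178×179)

Partial fractions: 1/(k(k+1)) = 1/k - 1/(k+1)
The series telescopes:
= (1/78 - 1/79) + (1/79 - 1/80) + ... + (1/178 - 1/179)
= 1/78 - 1/179
= 101/13962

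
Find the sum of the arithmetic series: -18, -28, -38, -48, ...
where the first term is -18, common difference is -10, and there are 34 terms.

Sₙ = n/2 × (first + last)
Last term = a + (n-1)d = -18 + (34-1)×(-10) = -348
S_34 = 34/2 × (-18 + (-348))
S_34 = 34/2 × (-366) = -6222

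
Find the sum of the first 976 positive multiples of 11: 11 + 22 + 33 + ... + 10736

Factor out 11: = 11(1 + 2 + ... + 976) = 11 × n(n+1)/2
= 11 × 976×977/2
= 11 × 476776
= 5244536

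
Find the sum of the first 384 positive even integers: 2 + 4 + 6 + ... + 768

Sum of first n even numbers = n(n+1)
= 384×385
= 147840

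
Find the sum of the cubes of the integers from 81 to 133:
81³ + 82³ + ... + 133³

Use ∑_{k=1}^{n} k³ = [n(n+1)/2]², then subtract the first 80 terms.
∑_{k=1}^{133} k³ = [133×134/2]² = 8911² = 79405921
∑_{k=1}^{80} k³ = [80×81/2]² = 3240² = 10497600
∑_{k=81}^{133} k³ = 79405921 - 10497600 = 68908321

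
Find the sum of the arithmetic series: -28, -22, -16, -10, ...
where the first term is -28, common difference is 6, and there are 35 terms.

Sₙ = n/2 × (first + last)
Last term = a + (n-1)d = -28 + (35-1)×6 = 176
S_35 = 35/2 × (-28 + 176)
S_35 = 35/2 × 148 = 2590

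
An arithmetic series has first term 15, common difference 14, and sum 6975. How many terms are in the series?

Using S = n/2 × [2a + (n-1)d]
6975 = n/2 × [2(15) + (n-1)(14)]
6975 = n/2 × [30 + 14n - 14]
13950 = n × [16 + 14n]
14n² + (16)n - 13950 = 0
Discriminant: Δ = (16)² - 4(14)(-13950) = 256 + 781200 = 781456
√Δ = 884
n = [-(16) + √Δ] / (2·14) = (-16 + 884) / 28 = 868 / 28 = 31
(The negative root is discarded since n must be a positive integer.)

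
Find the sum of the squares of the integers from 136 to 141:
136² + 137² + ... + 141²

Use ∑_{k=1}^{n} k² = n(n+1)(2n+1)/6, then subtract the first 135 terms.
∑_{k=1}^{141} k² = 141×142×283/6 = 944371
∑_{k=1}^{135} k² = 135×136×271/6 = 829260
∑_{k=136}^{141} k² = 944371 - 829260 = 115111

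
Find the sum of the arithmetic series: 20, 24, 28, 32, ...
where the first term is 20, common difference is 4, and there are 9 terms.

Sₙ = n/2 × (first + last)
Last term = a + (n-1)d = 20 + (9-1)×4 = 52
S_9 = 9/2 × (20 + 52)
S_9 = 9/2 × 72 = 324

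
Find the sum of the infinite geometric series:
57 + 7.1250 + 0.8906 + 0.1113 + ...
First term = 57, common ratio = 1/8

For |r| < 1, S = a / (1 - r)
S = 57 / (1 - (1/8))
S = 57 / (7/8)
S = 456/7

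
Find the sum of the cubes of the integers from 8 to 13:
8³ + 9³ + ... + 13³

Use ∑_{k=1}^{n} k³ = [n(n+1)/2]², then subtract the first 7 terms.
∑_{k=1}^{13} k³ = [13×14/2]² = 91² = 8281
∑_{k=1}^{7} k³ = [7×8/2]² = 28² = 784
∑_{k=8}^{13} k³ = 8281 - 784 = 7497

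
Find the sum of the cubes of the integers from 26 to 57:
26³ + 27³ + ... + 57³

Use ∑_{k=1}^{n} k³ = [n(n+1)/2]², then subtract the first 25 terms.
∑_{k=1}^{57} k³ = [57×58/2]² = 1653² = 2732409
∑_{k=1}^{25} k³ = [25×26/2]² = 325² = 105625
∑_{k=26}^{57} k³ = 2732409 - 105625 = 2626784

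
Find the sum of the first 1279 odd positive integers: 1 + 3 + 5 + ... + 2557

Sum of first n odd numbers = n²
= 1279²
= 1635841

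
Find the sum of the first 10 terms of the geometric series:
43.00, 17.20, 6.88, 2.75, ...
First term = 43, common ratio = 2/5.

Sₙ = a(1 - rⁿ) / (1 - r)
S_10 = 43(1 - (2/5)^10) / (1 - (2/5))
S_10 = 43(1 - (1024/9765625)) / (3/5)
S_10 = 139959281/1953125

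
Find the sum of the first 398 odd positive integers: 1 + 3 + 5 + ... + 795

Sum of first n odd numbers = n²
= 398²
= 158404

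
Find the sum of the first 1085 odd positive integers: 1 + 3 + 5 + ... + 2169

Sum of first n odd numbers = n²
= 1085²
= 1177225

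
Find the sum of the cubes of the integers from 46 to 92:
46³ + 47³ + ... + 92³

Use ∑_{k=1}^{n} k³ = [n(n+1)/2]², then subtract the first 45 terms.
∑_{k=1}^{92} k³ = [92×93/2]² = 4278² = 18301284
∑_{k=1}^{45} k³ = [45×46/2]² = 1035² = 1071225
∑_{k=46}^{92} k³ = 18301284 - 1071225 = 17230059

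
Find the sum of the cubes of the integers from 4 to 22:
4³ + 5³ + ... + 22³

Use ∑_{k=1}^{n} k³ = [n(n+1)/2]², then subtract the first 3 terms.
∑_{k=1}^{22} k³ = [22×23/2]² = 253² = 64009
∑_{k=1}^{3} k³ = [3×4/2]² = 6² = 36
∑_{k=4}^{22} k³ = 64009 - 36 = 63973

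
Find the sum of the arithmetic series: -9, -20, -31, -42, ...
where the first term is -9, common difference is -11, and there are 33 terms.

Sₙ = n/2 × (first + last)
Last term = a + (n-1)d = -9 + (33-1)×(-11) = -361
S_33 = 33/2 × (-9 + (-361))
S_33 = 33/2 × (-370) = -6105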